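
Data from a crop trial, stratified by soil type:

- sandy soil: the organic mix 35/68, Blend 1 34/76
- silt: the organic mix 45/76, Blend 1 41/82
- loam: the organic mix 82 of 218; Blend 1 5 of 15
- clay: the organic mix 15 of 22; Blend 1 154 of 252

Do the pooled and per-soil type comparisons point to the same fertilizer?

Sandy soil: the organic mix 35/68 = 51.5%, Blend 1 34/76 = 44.7% → the organic mix
Silt: the organic mix 45/76 = 59.2%, Blend 1 41/82 = 50.0% → the organic mix
Loam: the organic mix 82/218 = 37.6%, Blend 1 5/15 = 33.3% → the organic mix
Clay: the organic mix 15/22 = 68.2%, Blend 1 154/252 = 61.1% → the organic mix
Overall: the organic mix 177/384 = 46.1%, Blend 1 234/425 = 55.1% → Blend 1
The organic mix wins each soil group but Blend 1 wins overall — the comparison reverses. The organic mix's plots skew toward loam, which has a lower base rate.

No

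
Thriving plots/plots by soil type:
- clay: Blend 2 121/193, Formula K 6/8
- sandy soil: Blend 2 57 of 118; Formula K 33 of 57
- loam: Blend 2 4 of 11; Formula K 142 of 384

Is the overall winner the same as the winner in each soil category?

Clay: Blend 2 121/193 = 62.7%, Formula K 6/8 = 75.0% → Formula K
Sandy soil: Blend 2 57/118 = 48.3%, Formula K 33/57 = 57.9% → Formula K
Loam: Blend 2 4/11 = 36.4%, Formula K 142/384 = 37.0% → Formula K
Overall: Blend 2 182/322 = 56.5%, Formula K 181/449 = 40.3% → Blend 2
Formula K wins each soil group but Blend 2 wins overall — the comparison reverses. Formula K's plots skew toward loam, which has a lower base rate.

No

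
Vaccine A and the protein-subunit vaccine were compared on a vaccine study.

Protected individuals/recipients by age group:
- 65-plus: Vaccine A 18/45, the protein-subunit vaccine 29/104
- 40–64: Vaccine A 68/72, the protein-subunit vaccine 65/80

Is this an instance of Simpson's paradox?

No

65-plus: Vaccine A 18/45 = 40.0%, the protein-subunit vaccine 29/104 = 27.9% → Vaccine A
40–64: Vaccine A 68/72 = 94.4%, the protein-subunit vaccine 65/80 = 81.2% → Vaccine A
Overall: Vaccine A 86/117 = 73.5%, the protein-subunit vaccine 94/184 = 51.1% → Vaccine A
Vaccine A wins overall and in every age group — no reversal.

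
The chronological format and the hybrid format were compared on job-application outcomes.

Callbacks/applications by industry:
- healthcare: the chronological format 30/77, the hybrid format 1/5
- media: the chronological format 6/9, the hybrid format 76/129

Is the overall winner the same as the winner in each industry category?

Healthcare: the chronological format 30/77 = 39.0%, the hybrid format 1/5 = 20.0% → the chronological format
Media: the chronological format 6/9 = 66.7%, the hybrid format 76/129 = 58.9% → the chronological format
Overall: the chronological format 36/86 = 41.9%, the hybrid format 77/134 = 57.5% → the hybrid format
The chronological format wins each industry group but the hybrid format wins overall — the comparison reverses. The chronological format's applications skew toward healthcare, which has a lower base rate.

No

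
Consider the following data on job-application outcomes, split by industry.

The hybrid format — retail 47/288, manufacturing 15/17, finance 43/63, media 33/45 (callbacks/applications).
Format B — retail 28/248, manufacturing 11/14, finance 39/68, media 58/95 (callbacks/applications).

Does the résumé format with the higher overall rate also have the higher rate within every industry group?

Yes

Retail: the hybrid format 47/288 = 16.3%, Format B 28/248 = 11.3% → the hybrid format
Manufacturing: the hybrid format 15/17 = 88.2%, Format B 11/14 = 78.6% → the hybrid format
Finance: the hybrid format 43/63 = 68.3%, Format B 39/68 = 57.4% → the hybrid format
Media: the hybrid format 33/45 = 73.3%, Format B 58/95 = 61.1% → the hybrid format
Overall: the hybrid format 138/413 = 33.4%, Format B 136/425 = 32.0% → the hybrid format
The hybrid format wins overall and in every industry group — no reversal.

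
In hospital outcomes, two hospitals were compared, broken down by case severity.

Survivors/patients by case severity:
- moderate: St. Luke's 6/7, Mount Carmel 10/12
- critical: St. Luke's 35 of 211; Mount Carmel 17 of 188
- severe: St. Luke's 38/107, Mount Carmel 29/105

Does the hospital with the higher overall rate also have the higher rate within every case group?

Yes

Moderate: St. Luke's 6/7 = 85.7%, Mount Carmel 10/12 = 83.3% → St. Luke's
Critical: St. Luke's 35/211 = 16.6%, Mount Carmel 17/188 = 9.0% → St. Luke's
Severe: St. Luke's 38/107 = 35.5%, Mount Carmel 29/105 = 27.6% → St. Luke's
Overall: St. Luke's 79/325 = 24.3%, Mount Carmel 56/305 = 18.4% → St. Luke's
St. Luke's wins overall and in every case group — no reversal.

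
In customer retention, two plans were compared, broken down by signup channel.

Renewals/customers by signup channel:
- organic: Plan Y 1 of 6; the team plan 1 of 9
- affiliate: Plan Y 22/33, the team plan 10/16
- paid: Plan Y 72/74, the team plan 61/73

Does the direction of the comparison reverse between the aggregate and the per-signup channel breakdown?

No

Organic: Plan Y 1/6 = 16.7%, the team plan 1/9 = 11.1% → Plan Y
Affiliate: Plan Y 22/33 = 66.7%, the team plan 10/16 = 62.5% → Plan Y
Paid: Plan Y 72/74 = 97.3%, the team plan 61/73 = 83.6% → Plan Y
Overall: Plan Y 95/113 = 84.1%, the team plan 72/98 = 73.5% → Plan Y
Plan Y wins overall and in every signup group — no reversal.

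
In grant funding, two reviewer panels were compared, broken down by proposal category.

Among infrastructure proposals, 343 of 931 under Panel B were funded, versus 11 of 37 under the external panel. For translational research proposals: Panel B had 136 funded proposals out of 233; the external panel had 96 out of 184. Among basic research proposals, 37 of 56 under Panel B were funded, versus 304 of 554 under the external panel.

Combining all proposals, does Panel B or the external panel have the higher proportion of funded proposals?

Infrastructure: Panel B 343/931 = 36.8%, the external panel 11/37 = 29.7% → Panel B
Translational research: Panel B 136/233 = 58.4%, the external panel 96/184 = 52.2% → Panel B
Basic research: Panel B 37/56 = 66.1%, the external panel 304/554 = 54.9% → Panel B
Overall: Panel B 516/1220 = 42.3%, the external panel 411/775 = 53.0% → the external panel
(Panel B wins every proposal group but the external panel wins overall — Panel B's proposals skew toward the low-rate infrastructure group.)

the external panel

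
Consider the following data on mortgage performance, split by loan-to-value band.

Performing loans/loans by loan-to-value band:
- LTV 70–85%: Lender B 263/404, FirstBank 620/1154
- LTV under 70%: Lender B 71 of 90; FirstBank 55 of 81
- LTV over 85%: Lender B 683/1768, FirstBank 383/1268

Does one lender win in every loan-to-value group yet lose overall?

No

LTV 70–85%: Lender B 263/404 = 65.1%, FirstBank 620/1154 = 53.7% → Lender B
LTV under 70%: Lender B 71/90 = 78.9%, FirstBank 55/81 = 67.9% → Lender B
LTV over 85%: Lender B 683/1768 = 38.6%, FirstBank 383/1268 = 30.2% → Lender B
Overall: Lender B 1017/2262 = 45.0%, FirstBank 1058/2503 = 42.3% → Lender B
Lender B wins overall and in every loan-to-value group — no reversal.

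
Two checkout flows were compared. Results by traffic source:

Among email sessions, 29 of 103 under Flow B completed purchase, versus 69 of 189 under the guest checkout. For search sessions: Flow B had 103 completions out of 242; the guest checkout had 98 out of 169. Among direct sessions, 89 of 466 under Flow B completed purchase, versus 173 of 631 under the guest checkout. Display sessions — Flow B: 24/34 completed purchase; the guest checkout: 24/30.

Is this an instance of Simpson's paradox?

Email: Flow B 29/103 = 28.2%, the guest checkout 69/189 = 36.5% → the guest checkout
Search: Flow B 103/242 = 42.6%, the guest checkout 98/169 = 58.0% → the guest checkout
Direct: Flow B 89/466 = 19.1%, the guest checkout 173/631 = 27.4% → the guest checkout
Display: Flow B 24/34 = 70.6%, the guest checkout 24/30 = 80.0% → the guest checkout
Overall: Flow B 245/845 = 29.0%, the guest checkout 364/1019 = 35.7% → the guest checkout
The guest checkout wins overall and in every traffic group — no reversal.

No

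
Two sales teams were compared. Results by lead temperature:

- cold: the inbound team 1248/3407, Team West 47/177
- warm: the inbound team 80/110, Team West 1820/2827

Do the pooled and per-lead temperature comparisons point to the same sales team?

Cold: the inbound team 1248/3407 = 36.6%, Team West 47/177 = 26.6% → the inbound team
Warm: the inbound team 80/110 = 72.7%, Team West 1820/2827 = 64.4% → the inbound team
Overall: the inbound team 1328/3517 = 37.8%, Team West 1867/3004 = 62.2% → Team West
The inbound team wins each lead group but Team West wins overall — the comparison reverses. The inbound team's leads skew toward cold, which has a lower base rate.

No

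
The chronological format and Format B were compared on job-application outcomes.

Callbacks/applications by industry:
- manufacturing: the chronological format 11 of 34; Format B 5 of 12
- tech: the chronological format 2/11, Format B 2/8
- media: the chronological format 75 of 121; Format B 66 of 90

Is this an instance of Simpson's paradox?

Manufacturing: the chronological format 11/34 = 32.4%, Format B 5/12 = 41.7% → Format B
Tech: the chronological format 2/11 = 18.2%, Format B 2/8 = 25.0% → Format B
Media: the chronological format 75/121 = 62.0%, Format B 66/90 = 73.3% → Format B
Overall: the chronological format 88/166 = 53.0%, Format B 73/110 = 66.4% → Format B
Format B wins overall and in every industry group — no reversal.

No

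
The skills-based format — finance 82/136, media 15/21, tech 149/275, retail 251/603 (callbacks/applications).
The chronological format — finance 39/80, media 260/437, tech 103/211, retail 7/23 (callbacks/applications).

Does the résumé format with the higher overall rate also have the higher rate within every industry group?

No

Finance: the skills-based format 82/136 = 60.3%, the chronological format 39/80 = 48.8% → the skills-based format
Media: the skills-based format 15/21 = 71.4%, the chronological format 260/437 = 59.5% → the skills-based format
Tech: the skills-based format 149/275 = 54.2%, the chronological format 103/211 = 48.8% → the skills-based format
Retail: the skills-based format 251/603 = 41.6%, the chronological format 7/23 = 30.4% → the skills-based format
Overall: the skills-based format 497/1035 = 48.0%, the chronological format 409/751 = 54.5% → the chronological format
The skills-based format wins each industry group but the chronological format wins overall — the comparison reverses. The skills-based format's applications skew toward retail, which has a lower base rate.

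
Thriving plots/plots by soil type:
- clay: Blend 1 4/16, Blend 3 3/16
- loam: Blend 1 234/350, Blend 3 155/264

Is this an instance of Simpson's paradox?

Clay: Blend 1 4/16 = 25.0%, Blend 3 3/16 = 18.8% → Blend 1
Loam: Blend 1 234/350 = 66.9%, Blend 3 155/264 = 58.7% → Blend 1
Overall: Blend 1 238/366 = 65.0%, Blend 3 158/280 = 56.4% → Blend 1
Blend 1 wins overall and in every soil group — no reversal.

No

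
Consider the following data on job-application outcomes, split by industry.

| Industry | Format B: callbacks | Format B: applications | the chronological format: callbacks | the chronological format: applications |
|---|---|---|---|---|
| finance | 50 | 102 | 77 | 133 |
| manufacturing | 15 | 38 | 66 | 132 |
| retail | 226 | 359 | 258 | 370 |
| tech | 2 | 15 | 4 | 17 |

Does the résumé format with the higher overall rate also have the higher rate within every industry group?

Finance: Format B 50/102 = 49.0%, the chronological format 77/133 = 57.9% → the chronological format
Manufacturing: Format B 15/38 = 39.5%, the chronological format 66/132 = 50.0% → the chronological format
Retail: Format B 226/359 = 63.0%, the chronological format 258/370 = 69.7% → the chronological format
Tech: Format B 2/15 = 13.3%, the chronological format 4/17 = 23.5% → the chronological format
Overall: Format B 293/514 = 57.0%, the chronological format 405/652 = 62.1% → the chronological format
The chronological format wins overall and in every industry group — no reversal.

Yes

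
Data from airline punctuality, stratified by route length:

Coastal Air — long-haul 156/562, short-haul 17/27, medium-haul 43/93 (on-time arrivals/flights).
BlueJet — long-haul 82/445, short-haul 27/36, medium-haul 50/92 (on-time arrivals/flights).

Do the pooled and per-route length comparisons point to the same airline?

No

Long-haul: Coastal Air 156/562 = 27.8%, BlueJet 82/445 = 18.4% → Coastal Air
Short-haul: Coastal Air 17/27 = 63.0%, BlueJet 27/36 = 75.0% → BlueJet
Medium-haul: Coastal Air 43/93 = 46.2%, BlueJet 50/92 = 54.3% → BlueJet
Overall: Coastal Air 216/682 = 31.7%, BlueJet 159/573 = 27.7% → Coastal Air
Neither sweeps: Coastal Air wins 1 of 3 groups, BlueJet wins 2. Coastal Air wins overall but not every group — no Simpson reversal.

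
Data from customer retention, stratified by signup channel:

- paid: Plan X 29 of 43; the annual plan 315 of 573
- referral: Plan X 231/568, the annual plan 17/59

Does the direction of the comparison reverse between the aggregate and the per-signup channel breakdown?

Paid: Plan X 29/43 = 67.4%, the annual plan 315/573 = 55.0% → Plan X
Referral: Plan X 231/568 = 40.7%, the annual plan 17/59 = 28.8% → Plan X
Overall: Plan X 260/611 = 42.6%, the annual plan 332/632 = 52.5% → the annual plan
Plan X wins each signup group but the annual plan wins overall — the comparison reverses. Plan X's customers skew toward referral, which has a lower base rate.

Yes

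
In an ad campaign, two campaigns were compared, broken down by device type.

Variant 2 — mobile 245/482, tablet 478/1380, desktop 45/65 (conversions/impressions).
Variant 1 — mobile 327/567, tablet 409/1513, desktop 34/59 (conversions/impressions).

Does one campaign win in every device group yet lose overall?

No

Mobile: Variant 2 245/482 = 50.8%, Variant 1 327/567 = 57.7% → Variant 1
Tablet: Variant 2 478/1380 = 34.6%, Variant 1 409/1513 = 27.0% → Variant 2
Desktop: Variant 2 45/65 = 69.2%, Variant 1 34/59 = 57.6% → Variant 2
Overall: Variant 2 768/1927 = 39.9%, Variant 1 770/2139 = 36.0% → Variant 2
Neither sweeps: Variant 2 wins 2 of 3 groups, Variant 1 wins 1. Variant 2 wins overall but not every group — no Simpson reversal.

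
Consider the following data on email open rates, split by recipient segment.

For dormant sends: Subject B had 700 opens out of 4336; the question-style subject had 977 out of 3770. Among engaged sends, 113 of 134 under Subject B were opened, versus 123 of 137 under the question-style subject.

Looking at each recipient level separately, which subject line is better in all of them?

Dormant: Subject B 700/4336 = 16.1%, the question-style subject 977/3770 = 25.9% → the question-style subject
Engaged: Subject B 113/134 = 84.3%, the question-style subject 123/137 = 89.8% → the question-style subject
The question-style subject has the higher rate in both groups.

the question-style subject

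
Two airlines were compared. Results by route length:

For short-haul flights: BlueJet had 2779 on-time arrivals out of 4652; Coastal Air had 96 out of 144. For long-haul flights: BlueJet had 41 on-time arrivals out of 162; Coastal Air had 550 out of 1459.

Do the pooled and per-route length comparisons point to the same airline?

No

Short-haul: BlueJet 2779/4652 = 59.7%, Coastal Air 96/144 = 66.7% → Coastal Air
Long-haul: BlueJet 41/162 = 25.3%, Coastal Air 550/1459 = 37.7% → Coastal Air
Overall: BlueJet 2820/4814 = 58.6%, Coastal Air 646/1603 = 40.3% → BlueJet
Coastal Air wins each route group but BlueJet wins overall — the comparison reverses. Coastal Air's flights skew toward long-haul, which has a lower base rate.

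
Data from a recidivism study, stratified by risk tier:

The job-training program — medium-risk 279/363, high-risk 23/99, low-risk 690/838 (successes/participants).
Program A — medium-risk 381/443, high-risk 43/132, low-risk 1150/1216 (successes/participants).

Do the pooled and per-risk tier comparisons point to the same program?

Yes

Medium-risk: the job-training program 279/363 = 76.9%, Program A 381/443 = 86.0% → Program A
High-risk: the job-training program 23/99 = 23.2%, Program A 43/132 = 32.6% → Program A
Low-risk: the job-training program 690/838 = 82.3%, Program A 1150/1216 = 94.6% → Program A
Overall: the job-training program 992/1300 = 76.3%, Program A 1574/1791 = 87.9% → Program A
Program A wins overall and in every risk group — no reversal.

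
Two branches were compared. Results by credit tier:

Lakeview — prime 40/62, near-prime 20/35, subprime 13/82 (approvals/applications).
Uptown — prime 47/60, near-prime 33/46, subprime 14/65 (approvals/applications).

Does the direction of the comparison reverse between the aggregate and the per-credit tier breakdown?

Prime: Lakeview 40/62 = 64.5%, Uptown 47/60 = 78.3% → Uptown
Near-prime: Lakeview 20/35 = 57.1%, Uptown 33/46 = 71.7% → Uptown
Subprime: Lakeview 13/82 = 15.9%, Uptown 14/65 = 21.5% → Uptown
Overall: Lakeview 73/179 = 40.8%, Uptown 94/171 = 55.0% → Uptown
Uptown wins overall and in every credit group — no reversal.

No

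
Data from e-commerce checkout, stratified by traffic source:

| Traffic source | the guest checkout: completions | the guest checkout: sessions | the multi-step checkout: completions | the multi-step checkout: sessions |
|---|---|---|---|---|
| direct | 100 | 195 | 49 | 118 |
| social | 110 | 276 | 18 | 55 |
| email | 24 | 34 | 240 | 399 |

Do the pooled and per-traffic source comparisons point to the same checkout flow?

No

Direct: the guest checkout 100/195 = 51.3%, the multi-step checkout 49/118 = 41.5% → the guest checkout
Social: the guest checkout 110/276 = 39.9%, the multi-step checkout 18/55 = 32.7% → the guest checkout
Email: the guest checkout 24/34 = 70.6%, the multi-step checkout 240/399 = 60.2% → the guest checkout
Overall: the guest checkout 234/505 = 46.3%, the multi-step checkout 307/572 = 53.7% → the multi-step checkout
The guest checkout wins each traffic group but the multi-step checkout wins overall — the comparison reverses. The guest checkout's sessions skew toward social, which has a lower base rate.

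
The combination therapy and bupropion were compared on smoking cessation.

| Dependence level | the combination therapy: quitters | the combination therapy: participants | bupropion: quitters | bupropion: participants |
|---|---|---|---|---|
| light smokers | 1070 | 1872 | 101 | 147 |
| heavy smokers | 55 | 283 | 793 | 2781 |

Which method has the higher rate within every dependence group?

bupropion

Light smokers: the combination therapy 1070/1872 = 57.2%, bupropion 101/147 = 68.7% → bupropion
Heavy smokers: the combination therapy 55/283 = 19.4%, bupropion 793/2781 = 28.5% → bupropion
Bupropion has the higher rate in both groups.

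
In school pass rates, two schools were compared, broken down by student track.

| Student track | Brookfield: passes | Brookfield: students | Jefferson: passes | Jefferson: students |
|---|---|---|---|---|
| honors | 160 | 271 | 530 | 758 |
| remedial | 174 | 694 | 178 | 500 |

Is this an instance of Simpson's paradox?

Honors: Brookfield 160/271 = 59.0%, Jefferson 530/758 = 69.9% → Jefferson
Remedial: Brookfield 174/694 = 25.1%, Jefferson 178/500 = 35.6% → Jefferson
Overall: Brookfield 334/965 = 34.6%, Jefferson 708/1258 = 56.3% → Jefferson
Jefferson wins overall and in every student group — no reversal.

No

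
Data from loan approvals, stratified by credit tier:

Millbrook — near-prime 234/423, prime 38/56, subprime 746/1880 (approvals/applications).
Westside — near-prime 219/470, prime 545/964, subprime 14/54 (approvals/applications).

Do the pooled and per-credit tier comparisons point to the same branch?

Near-prime: Millbrook 234/423 = 55.3%, Westside 219/470 = 46.6% → Millbrook
Prime: Millbrook 38/56 = 67.9%, Westside 545/964 = 56.5% → Millbrook
Subprime: Millbrook 746/1880 = 39.7%, Westside 14/54 = 25.9% → Millbrook
Overall: Millbrook 1018/2359 = 43.2%, Westside 778/1488 = 52.3% → Westside
Millbrook wins each credit group but Westside wins overall — the comparison reverses. Millbrook's applications skew toward subprime, which has a lower base rate.

No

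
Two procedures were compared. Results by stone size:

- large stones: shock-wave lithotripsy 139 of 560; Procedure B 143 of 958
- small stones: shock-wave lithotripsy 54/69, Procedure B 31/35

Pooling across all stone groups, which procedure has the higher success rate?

Large stones: shock-wave lithotripsy 139/560 = 24.8%, Procedure B 143/958 = 14.9% → shock-wave lithotripsy
Small stones: shock-wave lithotripsy 54/69 = 78.3%, Procedure B 31/35 = 88.6% → Procedure B
Overall: shock-wave lithotripsy 193/629 = 30.7%, Procedure B 174/993 = 17.5% → shock-wave lithotripsy
(Neither sweeps every stone group, but shock-wave lithotripsy has the higher pooled rate.)

shock-wave lithotripsy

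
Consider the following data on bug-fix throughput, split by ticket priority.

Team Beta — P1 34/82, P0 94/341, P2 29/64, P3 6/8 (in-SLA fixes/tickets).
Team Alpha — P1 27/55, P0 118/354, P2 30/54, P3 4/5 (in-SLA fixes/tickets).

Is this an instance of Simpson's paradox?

No

P1: Team Beta 34/82 = 41.5%, Team Alpha 27/55 = 49.1% → Team Alpha
P0: Team Beta 94/341 = 27.6%, Team Alpha 118/354 = 33.3% → Team Alpha
P2: Team Beta 29/64 = 45.3%, Team Alpha 30/54 = 55.6% → Team Alpha
P3: Team Beta 6/8 = 75.0%, Team Alpha 4/5 = 80.0% → Team Alpha
Overall: Team Beta 163/495 = 32.9%, Team Alpha 179/468 = 38.2% → Team Alpha
Team Alpha wins overall and in every ticket group — no reversal.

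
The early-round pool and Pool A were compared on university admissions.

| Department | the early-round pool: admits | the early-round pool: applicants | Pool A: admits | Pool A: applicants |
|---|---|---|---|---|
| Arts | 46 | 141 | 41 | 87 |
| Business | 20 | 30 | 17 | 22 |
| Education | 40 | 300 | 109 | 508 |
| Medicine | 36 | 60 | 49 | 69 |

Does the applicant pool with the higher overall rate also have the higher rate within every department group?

Yes

Arts: the early-round pool 46/141 = 32.6%, Pool A 41/87 = 47.1% → Pool A
Business: the early-round pool 20/30 = 66.7%, Pool A 17/22 = 77.3% → Pool A
Education: the early-round pool 40/300 = 13.3%, Pool A 109/508 = 21.5% → Pool A
Medicine: the early-round pool 36/60 = 60.0%, Pool A 49/69 = 71.0% → Pool A
Overall: the early-round pool 142/531 = 26.7%, Pool A 216/686 = 31.5% → Pool A
Pool A wins overall and in every department group — no reversal.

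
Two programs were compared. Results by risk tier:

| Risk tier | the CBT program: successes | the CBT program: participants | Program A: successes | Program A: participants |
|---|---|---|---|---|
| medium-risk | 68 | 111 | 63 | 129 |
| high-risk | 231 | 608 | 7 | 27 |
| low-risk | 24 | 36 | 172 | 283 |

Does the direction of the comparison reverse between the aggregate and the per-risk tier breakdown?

Medium-risk: the CBT program 68/111 = 61.3%, Program A 63/129 = 48.8% → the CBT program
High-risk: the CBT program 231/608 = 38.0%, Program A 7/27 = 25.9% → the CBT program
Low-risk: the CBT program 24/36 = 66.7%, Program A 172/283 = 60.8% → the CBT program
Overall: the CBT program 323/755 = 42.8%, Program A 242/439 = 55.1% → Program A
The CBT program wins each risk group but Program A wins overall — the comparison reverses. The CBT program's participants skew toward high-risk, which has a lower base rate.

Yes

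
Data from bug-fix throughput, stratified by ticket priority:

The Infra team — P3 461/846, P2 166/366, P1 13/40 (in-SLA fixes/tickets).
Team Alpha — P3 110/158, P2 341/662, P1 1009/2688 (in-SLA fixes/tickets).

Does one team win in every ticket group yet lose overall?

P3: the Infra team 461/846 = 54.5%, Team Alpha 110/158 = 69.6% → Team Alpha
P2: the Infra team 166/366 = 45.4%, Team Alpha 341/662 = 51.5% → Team Alpha
P1: the Infra team 13/40 = 32.5%, Team Alpha 1009/2688 = 37.5% → Team Alpha
Overall: the Infra team 640/1252 = 51.1%, Team Alpha 1460/3508 = 41.6% → the Infra team
Team Alpha wins each ticket group but the Infra team wins overall — the comparison reverses. Team Alpha's tickets skew toward P1, which has a lower base rate.

Yes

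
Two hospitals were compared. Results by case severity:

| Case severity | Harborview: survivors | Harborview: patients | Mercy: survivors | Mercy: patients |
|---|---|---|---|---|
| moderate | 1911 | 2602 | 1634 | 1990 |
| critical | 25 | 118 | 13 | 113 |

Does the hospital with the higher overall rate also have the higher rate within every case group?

Moderate: Harborview 1911/2602 = 73.4%, Mercy 1634/1990 = 82.1% → Mercy
Critical: Harborview 25/118 = 21.2%, Mercy 13/113 = 11.5% → Harborview
Overall: Harborview 1936/2720 = 71.2%, Mercy 1647/2103 = 78.3% → Mercy
Neither sweeps: Harborview wins 1 of 2 groups, Mercy wins 1. Mercy wins overall but not every group — no Simpson reversal.

No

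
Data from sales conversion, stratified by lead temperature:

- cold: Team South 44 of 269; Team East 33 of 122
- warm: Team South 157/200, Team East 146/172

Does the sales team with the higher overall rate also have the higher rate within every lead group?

Yes

Cold: Team South 44/269 = 16.4%, Team East 33/122 = 27.0% → Team East
Warm: Team South 157/200 = 78.5%, Team East 146/172 = 84.9% → Team East
Overall: Team South 201/469 = 42.9%, Team East 179/294 = 60.9% → Team East
Team East wins overall and in every lead group — no reversal.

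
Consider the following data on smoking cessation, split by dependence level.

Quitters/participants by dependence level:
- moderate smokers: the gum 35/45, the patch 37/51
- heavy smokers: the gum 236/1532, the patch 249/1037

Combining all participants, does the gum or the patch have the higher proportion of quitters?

the patch

Moderate smokers: the gum 35/45 = 77.8%, the patch 37/51 = 72.5% → the gum
Heavy smokers: the gum 236/1532 = 15.4%, the patch 249/1037 = 24.0% → the patch
Overall: the gum 271/1577 = 17.2%, the patch 286/1088 = 26.3% → the patch
(Neither sweeps every dependence group, but the patch has the higher pooled rate.)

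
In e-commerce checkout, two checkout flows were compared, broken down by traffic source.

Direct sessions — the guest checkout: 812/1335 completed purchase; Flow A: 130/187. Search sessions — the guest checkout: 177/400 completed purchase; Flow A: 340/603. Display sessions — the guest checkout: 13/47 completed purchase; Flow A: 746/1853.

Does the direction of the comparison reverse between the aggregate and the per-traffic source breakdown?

Yes

Direct: the guest checkout 812/1335 = 60.8%, Flow A 130/187 = 69.5% → Flow A
Search: the guest checkout 177/400 = 44.2%, Flow A 340/603 = 56.4% → Flow A
Display: the guest checkout 13/47 = 27.7%, Flow A 746/1853 = 40.3% → Flow A
Overall: the guest checkout 1002/1782 = 56.2%, Flow A 1216/2643 = 46.0% → the guest checkout
Flow A wins each traffic group but the guest checkout wins overall — the comparison reverses. Flow A's sessions skew toward display, which has a lower base rate.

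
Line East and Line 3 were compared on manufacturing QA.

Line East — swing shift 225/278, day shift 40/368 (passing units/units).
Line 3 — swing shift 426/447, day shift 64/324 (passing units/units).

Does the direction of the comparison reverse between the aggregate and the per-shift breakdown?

No

Swing shift: Line East 225/278 = 80.9%, Line 3 426/447 = 95.3% → Line 3
Day shift: Line East 40/368 = 10.9%, Line 3 64/324 = 19.8% → Line 3
Overall: Line East 265/646 = 41.0%, Line 3 490/771 = 63.6% → Line 3
Line 3 wins overall and in every shift group — no reversal.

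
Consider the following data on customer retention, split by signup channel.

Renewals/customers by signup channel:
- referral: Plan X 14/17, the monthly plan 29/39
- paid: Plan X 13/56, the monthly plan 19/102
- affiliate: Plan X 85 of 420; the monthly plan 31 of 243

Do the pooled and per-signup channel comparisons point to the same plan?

Referral: Plan X 14/17 = 82.4%, the monthly plan 29/39 = 74.4% → Plan X
Paid: Plan X 13/56 = 23.2%, the monthly plan 19/102 = 18.6% → Plan X
Affiliate: Plan X 85/420 = 20.2%, the monthly plan 31/243 = 12.8% → Plan X
Overall: Plan X 112/493 = 22.7%, the monthly plan 79/384 = 20.6% → Plan X
Plan X wins overall and in every signup group — no reversal.

Yes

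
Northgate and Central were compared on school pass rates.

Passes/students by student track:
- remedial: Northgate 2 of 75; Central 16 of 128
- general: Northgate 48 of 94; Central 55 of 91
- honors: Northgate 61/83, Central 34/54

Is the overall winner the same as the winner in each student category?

Remedial: Northgate 2/75 = 2.7%, Central 16/128 = 12.5% → Central
General: Northgate 48/94 = 51.1%, Central 55/91 = 60.4% → Central
Honors: Northgate 61/83 = 73.5%, Central 34/54 = 63.0% → Northgate
Overall: Northgate 111/252 = 44.0%, Central 105/273 = 38.5% → Northgate
Neither sweeps: Northgate wins 1 of 3 groups, Central wins 2. Northgate wins overall but not every group — no Simpson reversal.

No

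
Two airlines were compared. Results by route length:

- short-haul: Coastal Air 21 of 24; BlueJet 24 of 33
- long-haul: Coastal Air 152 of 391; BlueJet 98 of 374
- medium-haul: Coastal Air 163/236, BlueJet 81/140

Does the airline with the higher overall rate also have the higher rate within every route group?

Short-haul: Coastal Air 21/24 = 87.5%, BlueJet 24/33 = 72.7% → Coastal Air
Long-haul: Coastal Air 152/391 = 38.9%, BlueJet 98/374 = 26.2% → Coastal Air
Medium-haul: Coastal Air 163/236 = 69.1%, BlueJet 81/140 = 57.9% → Coastal Air
Overall: Coastal Air 336/651 = 51.6%, BlueJet 203/547 = 37.1% → Coastal Air
Coastal Air wins overall and in every route group — no reversal.

Yes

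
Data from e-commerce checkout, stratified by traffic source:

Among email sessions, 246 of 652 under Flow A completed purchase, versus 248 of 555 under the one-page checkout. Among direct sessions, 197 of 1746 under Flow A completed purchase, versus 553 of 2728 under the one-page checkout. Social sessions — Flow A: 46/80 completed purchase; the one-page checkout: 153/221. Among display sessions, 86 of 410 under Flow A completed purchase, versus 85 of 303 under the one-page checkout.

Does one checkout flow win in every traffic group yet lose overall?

Email: Flow A 246/652 = 37.7%, the one-page checkout 248/555 = 44.7% → the one-page checkout
Direct: Flow A 197/1746 = 11.3%, the one-page checkout 553/2728 = 20.3% → the one-page checkout
Social: Flow A 46/80 = 57.5%, the one-page checkout 153/221 = 69.2% → the one-page checkout
Display: Flow A 86/410 = 21.0%, the one-page checkout 85/303 = 28.1% → the one-page checkout
Overall: Flow A 575/2888 = 19.9%, the one-page checkout 1039/3807 = 27.3% → the one-page checkout
The one-page checkout wins overall and in every traffic group — no reversal.

No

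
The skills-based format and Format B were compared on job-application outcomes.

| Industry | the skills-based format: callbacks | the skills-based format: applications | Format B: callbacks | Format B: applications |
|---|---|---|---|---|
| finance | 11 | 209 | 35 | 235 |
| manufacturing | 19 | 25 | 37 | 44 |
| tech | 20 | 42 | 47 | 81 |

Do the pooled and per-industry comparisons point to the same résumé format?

Yes

Finance: the skills-based format 11/209 = 5.3%, Format B 35/235 = 14.9% → Format B
Manufacturing: the skills-based format 19/25 = 76.0%, Format B 37/44 = 84.1% → Format B
Tech: the skills-based format 20/42 = 47.6%, Format B 47/81 = 58.0% → Format B
Overall: the skills-based format 50/276 = 18.1%, Format B 119/360 = 33.1% → Format B
Format B wins overall and in every industry group — no reversal.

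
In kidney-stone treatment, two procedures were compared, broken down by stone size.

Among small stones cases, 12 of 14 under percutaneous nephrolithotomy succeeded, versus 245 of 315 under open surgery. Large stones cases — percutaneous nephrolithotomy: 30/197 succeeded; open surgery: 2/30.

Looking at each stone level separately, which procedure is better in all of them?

Small stones: percutaneous nephrolithotomy 12/14 = 85.7%, open surgery 245/315 = 77.8% → percutaneous nephrolithotomy
Large stones: percutaneous nephrolithotomy 30/197 = 15.2%, open surgery 2/30 = 6.7% → percutaneous nephrolithotomy
Percutaneous nephrolithotomy has the higher rate in both groups.

percutaneous nephrolithotomy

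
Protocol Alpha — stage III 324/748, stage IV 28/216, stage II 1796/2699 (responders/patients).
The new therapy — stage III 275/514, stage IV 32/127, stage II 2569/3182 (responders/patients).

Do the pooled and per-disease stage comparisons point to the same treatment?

Stage III: Protocol Alpha 324/748 = 43.3%, the new therapy 275/514 = 53.5% → the new therapy
Stage IV: Protocol Alpha 28/216 = 13.0%, the new therapy 32/127 = 25.2% → the new therapy
Stage II: Protocol Alpha 1796/2699 = 66.5%, the new therapy 2569/3182 = 80.7% → the new therapy
Overall: Protocol Alpha 2148/3663 = 58.6%, the new therapy 2876/3823 = 75.2% → the new therapy
The new therapy wins overall and in every disease group — no reversal.

Yes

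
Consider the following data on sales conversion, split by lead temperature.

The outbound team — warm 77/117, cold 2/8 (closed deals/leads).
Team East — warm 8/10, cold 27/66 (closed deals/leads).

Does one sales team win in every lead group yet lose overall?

Warm: the outbound team 77/117 = 65.8%, Team East 8/10 = 80.0% → Team East
Cold: the outbound team 2/8 = 25.0%, Team East 27/66 = 40.9% → Team East
Overall: the outbound team 79/125 = 63.2%, Team East 35/76 = 46.1% → the outbound team
Team East wins each lead group but the outbound team wins overall — the comparison reverses. Team East's leads skew toward cold, which has a lower base rate.

Yes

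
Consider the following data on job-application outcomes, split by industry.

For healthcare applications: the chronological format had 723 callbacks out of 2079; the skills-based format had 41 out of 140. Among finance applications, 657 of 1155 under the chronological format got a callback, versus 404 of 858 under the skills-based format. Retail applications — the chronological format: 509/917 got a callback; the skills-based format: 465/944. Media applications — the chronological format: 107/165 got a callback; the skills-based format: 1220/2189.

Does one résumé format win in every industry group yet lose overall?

Healthcare: the chronological format 723/2079 = 34.8%, the skills-based format 41/140 = 29.3% → the chronological format
Finance: the chronological format 657/1155 = 56.9%, the skills-based format 404/858 = 47.1% → the chronological format
Retail: the chronological format 509/917 = 55.5%, the skills-based format 465/944 = 49.3% → the chronological format
Media: the chronological format 107/165 = 64.8%, the skills-based format 1220/2189 = 55.7% → the chronological format
Overall: the chronological format 1996/4316 = 46.2%, the skills-based format 2130/4131 = 51.6% → the skills-based format
The chronological format wins each industry group but the skills-based format wins overall — the comparison reverses. The chronological format's applications skew toward healthcare, which has a lower base rate.

Yes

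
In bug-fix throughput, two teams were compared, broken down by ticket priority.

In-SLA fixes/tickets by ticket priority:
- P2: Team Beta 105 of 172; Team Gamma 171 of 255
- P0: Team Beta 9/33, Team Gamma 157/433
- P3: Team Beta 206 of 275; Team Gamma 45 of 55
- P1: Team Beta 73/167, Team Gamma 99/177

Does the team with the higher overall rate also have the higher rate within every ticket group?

P2: Team Beta 105/172 = 61.0%, Team Gamma 171/255 = 67.1% → Team Gamma
P0: Team Beta 9/33 = 27.3%, Team Gamma 157/433 = 36.3% → Team Gamma
P3: Team Beta 206/275 = 74.9%, Team Gamma 45/55 = 81.8% → Team Gamma
P1: Team Beta 73/167 = 43.7%, Team Gamma 99/177 = 55.9% → Team Gamma
Overall: Team Beta 393/647 = 60.7%, Team Gamma 472/920 = 51.3% → Team Beta
Team Gamma wins each ticket group but Team Beta wins overall — the comparison reverses. Team Gamma's tickets skew toward P0, which has a lower base rate.

No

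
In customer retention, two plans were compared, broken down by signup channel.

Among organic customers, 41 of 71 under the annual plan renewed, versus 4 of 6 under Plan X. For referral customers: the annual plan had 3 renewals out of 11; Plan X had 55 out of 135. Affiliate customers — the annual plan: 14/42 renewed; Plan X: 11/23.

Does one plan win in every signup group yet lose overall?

Yes

Organic: the annual plan 41/71 = 57.7%, Plan X 4/6 = 66.7% → Plan X
Referral: the annual plan 3/11 = 27.3%, Plan X 55/135 = 40.7% → Plan X
Affiliate: the annual plan 14/42 = 33.3%, Plan X 11/23 = 47.8% → Plan X
Overall: the annual plan 58/124 = 46.8%, Plan X 70/164 = 42.7% → the annual plan
Plan X wins each signup group but the annual plan wins overall — the comparison reverses. Plan X's customers skew toward referral, which has a lower base rate.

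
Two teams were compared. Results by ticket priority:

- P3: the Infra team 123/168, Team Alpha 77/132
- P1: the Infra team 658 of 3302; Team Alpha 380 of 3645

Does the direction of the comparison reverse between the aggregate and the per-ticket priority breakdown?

No

P3: the Infra team 123/168 = 73.2%, Team Alpha 77/132 = 58.3% → the Infra team
P1: the Infra team 658/3302 = 19.9%, Team Alpha 380/3645 = 10.4% → the Infra team
Overall: the Infra team 781/3470 = 22.5%, Team Alpha 457/3777 = 12.1% → the Infra team
The Infra team wins overall and in every ticket group — no reversal.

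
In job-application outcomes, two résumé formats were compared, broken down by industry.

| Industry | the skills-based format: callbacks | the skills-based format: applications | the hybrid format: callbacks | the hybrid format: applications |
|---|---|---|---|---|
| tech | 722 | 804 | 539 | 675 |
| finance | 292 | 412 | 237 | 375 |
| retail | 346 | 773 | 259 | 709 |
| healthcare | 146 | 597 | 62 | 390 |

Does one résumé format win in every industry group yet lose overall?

No

Tech: the skills-based format 722/804 = 89.8%, the hybrid format 539/675 = 79.9% → the skills-based format
Finance: the skills-based format 292/412 = 70.9%, the hybrid format 237/375 = 63.2% → the skills-based format
Retail: the skills-based format 346/773 = 44.8%, the hybrid format 259/709 = 36.5% → the skills-based format
Healthcare: the skills-based format 146/597 = 24.5%, the hybrid format 62/390 = 15.9% → the skills-based format
Overall: the skills-based format 1506/2586 = 58.2%, the hybrid format 1097/2149 = 51.0% → the skills-based format
The skills-based format wins overall and in every industry group — no reversal.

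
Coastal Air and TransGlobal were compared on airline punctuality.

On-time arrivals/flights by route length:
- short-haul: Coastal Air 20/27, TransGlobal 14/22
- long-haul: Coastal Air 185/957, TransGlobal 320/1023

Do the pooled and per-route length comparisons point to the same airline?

No

Short-haul: Coastal Air 20/27 = 74.1%, TransGlobal 14/22 = 63.6% → Coastal Air
Long-haul: Coastal Air 185/957 = 19.3%, TransGlobal 320/1023 = 31.3% → TransGlobal
Overall: Coastal Air 205/984 = 20.8%, TransGlobal 334/1045 = 32.0% → TransGlobal
Neither sweeps: Coastal Air wins 1 of 2 groups, TransGlobal wins 1. TransGlobal wins overall but not every group — no Simpson reversal.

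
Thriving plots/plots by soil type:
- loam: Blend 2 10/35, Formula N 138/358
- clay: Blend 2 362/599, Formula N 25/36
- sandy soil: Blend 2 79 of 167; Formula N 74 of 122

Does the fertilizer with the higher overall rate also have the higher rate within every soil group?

Loam: Blend 2 10/35 = 28.6%, Formula N 138/358 = 38.5% → Formula N
Clay: Blend 2 362/599 = 60.4%, Formula N 25/36 = 69.4% → Formula N
Sandy soil: Blend 2 79/167 = 47.3%, Formula N 74/122 = 60.7% → Formula N
Overall: Blend 2 451/801 = 56.3%, Formula N 237/516 = 45.9% → Blend 2
Formula N wins each soil group but Blend 2 wins overall — the comparison reverses. Formula N's plots skew toward loam, which has a lower base rate.

No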